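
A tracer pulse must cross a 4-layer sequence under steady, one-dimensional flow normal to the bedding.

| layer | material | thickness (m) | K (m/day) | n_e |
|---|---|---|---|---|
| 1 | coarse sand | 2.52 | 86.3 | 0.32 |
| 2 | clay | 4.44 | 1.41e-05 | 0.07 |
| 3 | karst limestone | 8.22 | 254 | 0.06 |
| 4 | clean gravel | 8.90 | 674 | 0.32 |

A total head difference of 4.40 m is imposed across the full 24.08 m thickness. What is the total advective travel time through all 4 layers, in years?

With flow normal to the layers, continuity requires the same specific discharge q through every layer.
Σ(b_i/K_i) = 2.52/86.3 + 4.44/1.41e-05 + 8.22/254 + 8.90/674 = 3.149e+05 d.
q = Δh / Σ(b_i/K_i) = 4.40 / 3.149e+05 = 1.397e-05 m/day.
In each layer the seepage velocity is v_i = q/n_i, so the layer transit time is t_i = b_i·n_i / q:
  layer 1 (coarse sand): t_1 = 2.52 × 0.32 / 1.397e-05 = 57711 d
  layer 2 (clay): t_2 = 4.44 × 0.07 / 1.397e-05 = 22243 d
  layer 3 (karst limestone): t_3 = 8.22 × 0.06 / 1.397e-05 = 35297 d
  layer 4 (clean gravel): t_4 = 8.90 × 0.32 / 1.397e-05 = 2.038e+05 d
Total t = Σ t_i = 3.191e+05 days = 873.6 years.

874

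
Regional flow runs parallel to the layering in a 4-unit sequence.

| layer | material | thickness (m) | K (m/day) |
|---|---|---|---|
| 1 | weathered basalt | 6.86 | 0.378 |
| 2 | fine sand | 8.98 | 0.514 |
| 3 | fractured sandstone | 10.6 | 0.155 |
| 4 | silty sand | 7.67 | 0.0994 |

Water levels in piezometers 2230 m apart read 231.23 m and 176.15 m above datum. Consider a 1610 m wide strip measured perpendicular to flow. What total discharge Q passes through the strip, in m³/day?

382

Flow is parallel to layering, so each bed carries its own Darcy discharge and the transmissivities add.
Σ(K_i·b_i) = 0.378×6.86 + 0.514×8.98 + 0.155×10.6 + 0.0994×7.67 = 9.614 m²/day.
Hydraulic gradient i = (231.23 − 176.15) / 2230 = 55.08 / 2230 = 0.02470.
Q = Σ(K_i·b_i) · W · i = 9.614 × 1610 × 0.02470 = 382.3 m³/day.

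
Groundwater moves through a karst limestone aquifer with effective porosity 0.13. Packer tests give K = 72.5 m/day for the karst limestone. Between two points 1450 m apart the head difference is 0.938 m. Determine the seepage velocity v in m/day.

Hydraulic gradient i = Δh / L = 0.938 / 1450 = 0.0006469.
Darcy flux q = K · i = 72.50 × 0.0006469 = 0.04690 m/day.
Seepage velocity v = q / n_e = 0.04690 / 0.13 = 0.3608 m/day.

0.361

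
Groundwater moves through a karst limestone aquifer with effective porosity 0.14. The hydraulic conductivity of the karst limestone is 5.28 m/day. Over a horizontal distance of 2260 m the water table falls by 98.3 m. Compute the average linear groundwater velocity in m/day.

Hydraulic gradient i = Δh / L = 98.3 / 2260 = 0.04350.
Darcy flux q = K · i = 5.280 × 0.04350 = 0.2297 m/day.
Seepage velocity v = q / n_e = 0.2297 / 0.14 = 1.640 m/day.

1.64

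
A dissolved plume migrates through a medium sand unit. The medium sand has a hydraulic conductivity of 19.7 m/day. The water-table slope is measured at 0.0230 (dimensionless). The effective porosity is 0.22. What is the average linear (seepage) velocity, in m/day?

2.06

Hydraulic gradient i = 0.0230.
Darcy flux q = K · i = 19.70 × 0.02300 = 0.4531 m/day.
Seepage velocity v = q / n_e = 0.4531 / 0.22 = 2.060 m/day.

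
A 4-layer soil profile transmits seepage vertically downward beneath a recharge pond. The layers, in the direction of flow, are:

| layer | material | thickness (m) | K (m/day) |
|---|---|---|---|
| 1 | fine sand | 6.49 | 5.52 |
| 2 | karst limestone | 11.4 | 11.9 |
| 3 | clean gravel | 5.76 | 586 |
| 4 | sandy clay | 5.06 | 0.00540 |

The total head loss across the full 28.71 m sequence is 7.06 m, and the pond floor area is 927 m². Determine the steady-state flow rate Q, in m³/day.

Flow is perpendicular to layering, so the layers act in series and the equivalent K is the thickness-weighted harmonic mean.
Total thickness L = 6.49 + 11.4 + 5.76 + 5.06 = 28.71 m.
Σ(b_i/K_i) = 6.49/5.52 + 11.4/11.9 + 5.76/586 + 5.06/0.00540 = 939.2 d.
K_eq = L / Σ(b_i/K_i) = 28.71 / 939.2 = 0.03057 m/day.
Q = K_eq · A · (Δh/L) = 0.03057 × 927 × (7.06/28.71) = 6.968 m³/day.

6.97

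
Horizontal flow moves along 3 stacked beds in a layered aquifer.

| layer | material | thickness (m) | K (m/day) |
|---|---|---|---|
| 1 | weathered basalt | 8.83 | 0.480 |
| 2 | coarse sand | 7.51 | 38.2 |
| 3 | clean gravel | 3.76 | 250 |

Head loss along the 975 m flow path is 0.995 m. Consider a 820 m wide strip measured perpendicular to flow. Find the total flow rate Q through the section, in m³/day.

Flow is parallel to layering, so each bed carries its own Darcy discharge and the transmissivities add.
Σ(K_i·b_i) = 0.480×8.83 + 38.2×7.51 + 250×3.76 = 1231 m²/day.
Hydraulic gradient i = Δh / L = 0.995 / 975 = 0.001021.
Q = Σ(K_i·b_i) · W · i = 1231 × 820 × 0.001021 = 1030 m³/day.

1030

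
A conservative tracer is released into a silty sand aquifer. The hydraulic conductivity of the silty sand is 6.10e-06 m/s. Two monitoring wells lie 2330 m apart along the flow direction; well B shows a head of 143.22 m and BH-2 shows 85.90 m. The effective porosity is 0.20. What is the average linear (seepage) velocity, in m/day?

Convert K: 6.10e-06 m/s × 86400 = 0.5270 m/day.
Hydraulic gradient i = (143.22 − 85.90) / 2330 = 57.32 / 2330 = 0.02460.
Darcy flux q = K · i = 0.5270 × 0.02460 = 0.01297 m/day.
Seepage velocity v = q / n_e = 0.01297 / 0.20 = 0.06483 m/day.

0.0648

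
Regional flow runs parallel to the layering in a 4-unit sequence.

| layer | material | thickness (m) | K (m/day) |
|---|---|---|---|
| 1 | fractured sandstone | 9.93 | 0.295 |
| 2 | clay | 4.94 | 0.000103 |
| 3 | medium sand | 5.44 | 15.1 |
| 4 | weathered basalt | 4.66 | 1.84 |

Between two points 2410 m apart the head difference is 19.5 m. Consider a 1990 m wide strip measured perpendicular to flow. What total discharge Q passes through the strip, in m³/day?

Flow is parallel to layering, so each bed carries its own Darcy discharge and the transmissivities add.
Σ(K_i·b_i) = 0.295×9.93 + 0.000103×4.94 + 15.1×5.44 + 1.84×4.66 = 93.65 m²/day.
Hydraulic gradient i = Δh / L = 19.5 / 2410 = 0.008091.
Q = Σ(K_i·b_i) · W · i = 93.65 × 1990 × 0.008091 = 1508 m³/day.

1510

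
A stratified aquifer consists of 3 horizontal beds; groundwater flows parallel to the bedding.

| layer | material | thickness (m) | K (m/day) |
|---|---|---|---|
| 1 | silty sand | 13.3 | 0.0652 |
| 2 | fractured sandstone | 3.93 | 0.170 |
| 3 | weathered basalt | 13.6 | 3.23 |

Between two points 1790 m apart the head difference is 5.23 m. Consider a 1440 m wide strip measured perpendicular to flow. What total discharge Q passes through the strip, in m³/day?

Flow is parallel to layering, so each bed carries its own Darcy discharge and the transmissivities add.
Σ(K_i·b_i) = 0.0652×13.3 + 0.170×3.93 + 3.23×13.6 = 45.46 m²/day.
Hydraulic gradient i = Δh / L = 5.23 / 1790 = 0.002922.
Q = Σ(K_i·b_i) · W · i = 45.46 × 1440 × 0.002922 = 191.3 m³/day.

191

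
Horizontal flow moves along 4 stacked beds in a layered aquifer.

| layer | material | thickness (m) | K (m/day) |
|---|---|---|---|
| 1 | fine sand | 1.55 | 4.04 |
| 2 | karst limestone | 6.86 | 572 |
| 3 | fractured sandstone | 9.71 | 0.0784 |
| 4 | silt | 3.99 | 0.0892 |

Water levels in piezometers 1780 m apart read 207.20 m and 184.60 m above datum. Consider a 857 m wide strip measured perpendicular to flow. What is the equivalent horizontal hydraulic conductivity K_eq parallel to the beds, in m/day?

Flow is parallel to layering, so each bed carries its own Darcy discharge and the transmissivities add.
Σ(K_i·b_i) = 4.04×1.55 + 572×6.86 + 0.0784×9.71 + 0.0892×3.99 = 3931 m²/day.
Total thickness b = 22.11 m, so K_eq = Σ(K_i·b_i)/b = 177.8 m/day.

178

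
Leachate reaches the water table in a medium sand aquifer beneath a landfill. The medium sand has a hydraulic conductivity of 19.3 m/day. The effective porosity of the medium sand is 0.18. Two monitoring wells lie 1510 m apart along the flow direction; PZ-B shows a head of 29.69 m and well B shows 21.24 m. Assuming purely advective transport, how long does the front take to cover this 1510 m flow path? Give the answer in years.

Hydraulic gradient i = (29.69 − 21.24) / 1510 = 8.45 / 1510 = 0.005596.
Darcy flux q = K · i = 19.30 × 0.005596 = 0.1080 m/day.
Seepage velocity v = q / n_e = 0.1080 / 0.18 = 0.6000 m/day.
Travel time t = L / v = 1510 / 0.6000 = 2517 days = 6.890 years.

6.89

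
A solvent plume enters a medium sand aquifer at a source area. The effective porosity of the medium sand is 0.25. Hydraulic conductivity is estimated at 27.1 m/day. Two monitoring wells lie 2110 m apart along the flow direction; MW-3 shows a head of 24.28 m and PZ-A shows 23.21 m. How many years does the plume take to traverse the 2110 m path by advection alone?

105

Hydraulic gradient i = (24.28 − 23.21) / 2110 = 1.07 / 2110 = 0.0005071.
Darcy flux q = K · i = 27.10 × 0.0005071 = 0.01374 m/day.
Seepage velocity v = q / n_e = 0.01374 / 0.25 = 0.05497 m/day.
Travel time t = L / v = 2110 / 0.05497 = 38384 days = 105.1 years.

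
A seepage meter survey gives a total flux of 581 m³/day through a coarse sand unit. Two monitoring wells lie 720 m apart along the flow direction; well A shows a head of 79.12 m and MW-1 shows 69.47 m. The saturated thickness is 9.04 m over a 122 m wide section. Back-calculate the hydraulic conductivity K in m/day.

39.3

Cross-sectional area A = 122 × 9.04 = 1103 m².
Hydraulic gradient i = (79.12 − 69.47) / 720 = 9.65 / 720 = 0.01340.
From Q = K·A·i, K = Q / (A·i) = 581 / (1103 × 0.01340) = 39.31 m/day.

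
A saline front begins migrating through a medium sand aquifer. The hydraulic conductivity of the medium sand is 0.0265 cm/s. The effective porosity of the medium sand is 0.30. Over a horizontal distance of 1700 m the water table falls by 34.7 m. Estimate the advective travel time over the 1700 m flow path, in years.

2.99

Convert K: 0.0265 cm/s × 864 = 22.90 m/day.
Hydraulic gradient i = Δh / L = 34.7 / 1700 = 0.02041.
Darcy flux q = K · i = 22.90 × 0.02041 = 0.4673 m/day.
Seepage velocity v = q / n_e = 0.4673 / 0.30 = 1.558 m/day.
Travel time t = L / v = 1700 / 1.558 = 1091 days = 2.988 years.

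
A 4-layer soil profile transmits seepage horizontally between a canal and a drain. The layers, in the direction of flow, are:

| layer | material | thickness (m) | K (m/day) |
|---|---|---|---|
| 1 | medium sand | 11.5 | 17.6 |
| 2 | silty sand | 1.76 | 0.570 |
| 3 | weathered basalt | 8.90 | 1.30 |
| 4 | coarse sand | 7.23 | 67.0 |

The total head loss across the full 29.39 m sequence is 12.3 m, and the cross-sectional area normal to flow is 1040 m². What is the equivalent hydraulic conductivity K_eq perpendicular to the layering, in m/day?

Flow is perpendicular to layering, so the layers act in series and the equivalent K is the thickness-weighted harmonic mean.
Total thickness L = 11.5 + 1.76 + 8.90 + 7.23 = 29.39 m.
Σ(b_i/K_i) = 11.5/17.6 + 1.76/0.570 + 8.90/1.30 + 7.23/67.0 = 10.70 d.
K_eq = L / Σ(b_i/K_i) = 29.39 / 10.70 = 2.748 m/day.

2.75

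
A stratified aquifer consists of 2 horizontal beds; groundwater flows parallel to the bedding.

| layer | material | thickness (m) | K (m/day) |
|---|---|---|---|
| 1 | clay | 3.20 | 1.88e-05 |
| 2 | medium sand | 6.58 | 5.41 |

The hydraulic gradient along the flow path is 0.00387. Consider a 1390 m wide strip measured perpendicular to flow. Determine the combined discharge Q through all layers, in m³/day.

191

Flow is parallel to layering, so each bed carries its own Darcy discharge and the transmissivities add.
Σ(K_i·b_i) = 1.88e-05×3.20 + 5.41×6.58 = 35.60 m²/day.
Hydraulic gradient i = 0.00387.
Q = Σ(K_i·b_i) · W · i = 35.60 × 1390 × 0.003870 = 191.5 m³/day.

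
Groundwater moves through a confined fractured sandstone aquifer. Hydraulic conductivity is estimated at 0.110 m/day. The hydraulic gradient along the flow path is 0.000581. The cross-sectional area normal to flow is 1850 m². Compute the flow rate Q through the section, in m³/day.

Hydraulic gradient i = 0.000581.
Darcy's law: Q = K · A · i = 0.1100 × 1850 × 0.0005810 = 0.1182 m³/day.

0.118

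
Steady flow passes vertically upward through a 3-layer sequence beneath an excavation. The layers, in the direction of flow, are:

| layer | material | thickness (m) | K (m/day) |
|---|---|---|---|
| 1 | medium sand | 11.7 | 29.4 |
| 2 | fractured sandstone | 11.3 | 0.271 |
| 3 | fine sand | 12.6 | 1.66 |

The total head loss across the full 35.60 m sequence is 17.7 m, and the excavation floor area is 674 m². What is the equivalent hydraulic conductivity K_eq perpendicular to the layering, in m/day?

Flow is perpendicular to layering, so the layers act in series and the equivalent K is the thickness-weighted harmonic mean.
Total thickness L = 11.7 + 11.3 + 12.6 = 35.60 m.
Σ(b_i/K_i) = 11.7/29.4 + 11.3/0.271 + 12.6/1.66 = 49.69 d.
K_eq = L / Σ(b_i/K_i) = 35.60 / 49.69 = 0.7165 m/day.

0.717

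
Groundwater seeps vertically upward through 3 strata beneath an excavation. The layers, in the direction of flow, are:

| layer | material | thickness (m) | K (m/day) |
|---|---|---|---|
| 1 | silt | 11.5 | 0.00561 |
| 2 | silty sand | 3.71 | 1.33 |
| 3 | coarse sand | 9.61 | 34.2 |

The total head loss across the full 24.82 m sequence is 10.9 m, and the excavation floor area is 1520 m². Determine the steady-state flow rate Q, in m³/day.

8.07

Flow is perpendicular to layering, so the layers act in series and the equivalent K is the thickness-weighted harmonic mean.
Total thickness L = 11.5 + 3.71 + 9.61 = 24.82 m.
Σ(b_i/K_i) = 11.5/0.00561 + 3.71/1.33 + 9.61/34.2 = 2053 d.
K_eq = L / Σ(b_i/K_i) = 24.82 / 2053 = 0.01209 m/day.
Q = K_eq · A · (Δh/L) = 0.01209 × 1520 × (10.9/24.82) = 8.070 m³/day.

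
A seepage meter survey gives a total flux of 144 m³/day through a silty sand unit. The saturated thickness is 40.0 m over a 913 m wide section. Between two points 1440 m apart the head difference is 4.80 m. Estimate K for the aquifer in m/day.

Cross-sectional area A = 913 × 40.0 = 36520 m².
Hydraulic gradient i = Δh / L = 4.80 / 1440 = 0.003333.
From Q = K·A·i, K = Q / (A·i) = 144 / (36520 × 0.003333) = 1.183 m/day.

1.18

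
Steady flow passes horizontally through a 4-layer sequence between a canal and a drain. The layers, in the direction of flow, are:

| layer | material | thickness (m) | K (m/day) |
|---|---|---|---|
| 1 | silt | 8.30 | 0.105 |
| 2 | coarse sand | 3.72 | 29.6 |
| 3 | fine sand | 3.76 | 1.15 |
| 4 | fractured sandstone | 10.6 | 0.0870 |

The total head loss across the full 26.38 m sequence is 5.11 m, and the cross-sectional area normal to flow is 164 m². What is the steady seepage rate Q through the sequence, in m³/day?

Flow is perpendicular to layering, so the layers act in series and the equivalent K is the thickness-weighted harmonic mean.
Total thickness L = 8.30 + 3.72 + 3.76 + 10.6 = 26.38 m.
Σ(b_i/K_i) = 8.30/0.105 + 3.72/29.6 + 3.76/1.15 + 10.6/0.0870 = 204.3 d.
K_eq = L / Σ(b_i/K_i) = 26.38 / 204.3 = 0.1291 m/day.
Q = K_eq · A · (Δh/L) = 0.1291 × 164 × (5.11/26.38) = 4.102 m³/day.

4.10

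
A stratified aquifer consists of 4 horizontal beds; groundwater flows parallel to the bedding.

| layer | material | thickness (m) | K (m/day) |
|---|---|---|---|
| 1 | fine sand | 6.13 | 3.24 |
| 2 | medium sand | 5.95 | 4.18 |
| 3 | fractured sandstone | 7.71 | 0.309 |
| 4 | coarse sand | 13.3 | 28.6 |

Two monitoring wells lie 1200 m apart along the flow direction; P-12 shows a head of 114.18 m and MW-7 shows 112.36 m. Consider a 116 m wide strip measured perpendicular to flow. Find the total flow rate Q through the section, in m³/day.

75.2

Flow is parallel to layering, so each bed carries its own Darcy discharge and the transmissivities add.
Σ(K_i·b_i) = 3.24×6.13 + 4.18×5.95 + 0.309×7.71 + 28.6×13.3 = 427.5 m²/day.
Hydraulic gradient i = (114.18 − 112.36) / 1200 = 1.82 / 1200 = 0.001517.
Q = Σ(K_i·b_i) · W · i = 427.5 × 116 × 0.001517 = 75.21 m³/day.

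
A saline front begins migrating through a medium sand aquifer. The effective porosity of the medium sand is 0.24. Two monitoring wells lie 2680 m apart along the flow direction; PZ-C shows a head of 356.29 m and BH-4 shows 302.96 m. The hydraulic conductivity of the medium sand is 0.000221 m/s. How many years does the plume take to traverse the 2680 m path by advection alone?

4.63

Convert K: 0.000221 m/s × 86400 = 19.09 m/day.
Hydraulic gradient i = (356.29 − 302.96) / 2680 = 53.33 / 2680 = 0.01990.
Darcy flux q = K · i = 19.09 × 0.01990 = 0.3800 m/day.
Seepage velocity v = q / n_e = 0.3800 / 0.24 = 1.583 m/day.
Travel time t = L / v = 2680 / 1.583 = 1693 days = 4.635 years.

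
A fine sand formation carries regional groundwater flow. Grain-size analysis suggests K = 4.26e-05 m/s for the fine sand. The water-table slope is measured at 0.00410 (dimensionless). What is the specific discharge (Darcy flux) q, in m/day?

0.0151

Convert K: 4.26e-05 m/s × 86400 = 3.681 m/day.
Hydraulic gradient i = 0.00410.
Specific discharge q = K · i = 3.681 × 0.004100 = 0.01509 m/day.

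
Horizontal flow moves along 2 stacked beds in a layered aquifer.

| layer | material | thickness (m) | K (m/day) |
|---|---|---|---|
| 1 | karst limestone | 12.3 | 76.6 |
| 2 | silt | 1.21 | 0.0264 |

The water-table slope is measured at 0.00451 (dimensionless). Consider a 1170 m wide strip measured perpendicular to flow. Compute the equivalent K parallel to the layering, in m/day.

Flow is parallel to layering, so each bed carries its own Darcy discharge and the transmissivities add.
Σ(K_i·b_i) = 76.6×12.3 + 0.0264×1.21 = 942.2 m²/day.
Total thickness b = 13.51 m, so K_eq = Σ(K_i·b_i)/b = 69.74 m/day.

69.7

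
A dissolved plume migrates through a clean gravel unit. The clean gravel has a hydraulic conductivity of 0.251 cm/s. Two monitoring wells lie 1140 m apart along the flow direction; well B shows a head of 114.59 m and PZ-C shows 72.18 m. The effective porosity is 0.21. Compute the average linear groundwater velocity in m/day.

Convert K: 0.251 cm/s × 864 = 216.9 m/day.
Hydraulic gradient i = (114.59 − 72.18) / 1140 = 42.41 / 1140 = 0.03720.
Darcy flux q = K · i = 216.9 × 0.03720 = 8.068 m/day.
Seepage velocity v = q / n_e = 8.068 / 0.21 = 38.42 m/day.

38.4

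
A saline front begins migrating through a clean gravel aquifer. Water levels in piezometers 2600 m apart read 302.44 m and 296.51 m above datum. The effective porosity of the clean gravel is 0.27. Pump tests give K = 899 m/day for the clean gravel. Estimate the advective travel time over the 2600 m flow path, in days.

Hydraulic gradient i = (302.44 − 296.51) / 2600 = 5.93 / 2600 = 0.002281.
Darcy flux q = K · i = 899.0 × 0.002281 = 2.050 m/day.
Seepage velocity v = q / n_e = 2.050 / 0.27 = 7.594 m/day.
Travel time t = L / v = 2600 / 7.594 = 342.4 days.

342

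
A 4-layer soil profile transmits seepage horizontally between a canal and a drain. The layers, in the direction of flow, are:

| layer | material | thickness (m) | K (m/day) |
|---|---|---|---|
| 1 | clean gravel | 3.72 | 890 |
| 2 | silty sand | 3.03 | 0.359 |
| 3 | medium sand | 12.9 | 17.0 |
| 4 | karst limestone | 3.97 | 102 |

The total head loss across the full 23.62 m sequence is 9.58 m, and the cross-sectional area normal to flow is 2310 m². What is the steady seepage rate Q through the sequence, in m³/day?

2390

Flow is perpendicular to layering, so the layers act in series and the equivalent K is the thickness-weighted harmonic mean.
Total thickness L = 3.72 + 3.03 + 12.9 + 3.97 = 23.62 m.
Σ(b_i/K_i) = 3.72/890 + 3.03/0.359 + 12.9/17.0 + 3.97/102 = 9.242 d.
K_eq = L / Σ(b_i/K_i) = 23.62 / 9.242 = 2.556 m/day.
Q = K_eq · A · (Δh/L) = 2.556 × 2310 × (9.58/23.62) = 2394 m³/day.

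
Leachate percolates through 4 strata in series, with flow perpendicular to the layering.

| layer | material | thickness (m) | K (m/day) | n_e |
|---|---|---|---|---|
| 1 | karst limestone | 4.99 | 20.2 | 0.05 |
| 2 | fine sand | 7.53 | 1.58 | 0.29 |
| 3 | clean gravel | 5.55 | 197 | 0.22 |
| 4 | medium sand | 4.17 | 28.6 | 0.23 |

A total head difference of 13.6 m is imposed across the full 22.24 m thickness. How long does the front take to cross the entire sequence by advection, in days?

1.76

With flow normal to the layers, continuity requires the same specific discharge q through every layer.
Σ(b_i/K_i) = 4.99/20.2 + 7.53/1.58 + 5.55/197 + 4.17/28.6 = 5.187 d.
q = Δh / Σ(b_i/K_i) = 13.6 / 5.187 = 2.622 m/day.
In each layer the seepage velocity is v_i = q/n_i, so the layer transit time is t_i = b_i·n_i / q:
  layer 1 (karst limestone): t_1 = 4.99 × 0.05 / 2.622 = 0.09516 d
  layer 2 (fine sand): t_2 = 7.53 × 0.29 / 2.622 = 0.8328 d
  layer 3 (clean gravel): t_3 = 5.55 × 0.22 / 2.622 = 0.4657 d
  layer 4 (medium sand): t_4 = 4.17 × 0.23 / 2.622 = 0.3658 d
Total t = Σ t_i = 1.759 days.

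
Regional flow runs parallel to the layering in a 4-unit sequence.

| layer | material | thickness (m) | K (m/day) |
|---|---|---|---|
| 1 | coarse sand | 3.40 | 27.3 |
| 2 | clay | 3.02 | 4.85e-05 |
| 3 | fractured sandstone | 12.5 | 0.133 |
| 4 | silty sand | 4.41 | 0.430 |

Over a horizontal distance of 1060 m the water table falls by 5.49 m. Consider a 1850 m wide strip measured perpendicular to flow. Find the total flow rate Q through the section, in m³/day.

923

Flow is parallel to layering, so each bed carries its own Darcy discharge and the transmissivities add.
Σ(K_i·b_i) = 27.3×3.40 + 4.85e-05×3.02 + 0.133×12.5 + 0.430×4.41 = 96.38 m²/day.
Hydraulic gradient i = Δh / L = 5.49 / 1060 = 0.005179.
Q = Σ(K_i·b_i) · W · i = 96.38 × 1850 × 0.005179 = 923.5 m³/day.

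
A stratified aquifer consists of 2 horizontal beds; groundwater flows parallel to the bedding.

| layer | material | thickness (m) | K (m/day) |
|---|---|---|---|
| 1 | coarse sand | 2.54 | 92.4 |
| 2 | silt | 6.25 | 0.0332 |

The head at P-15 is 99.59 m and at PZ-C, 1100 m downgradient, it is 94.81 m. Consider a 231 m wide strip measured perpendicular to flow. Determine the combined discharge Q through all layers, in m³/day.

Flow is parallel to layering, so each bed carries its own Darcy discharge and the transmissivities add.
Σ(K_i·b_i) = 92.4×2.54 + 0.0332×6.25 = 234.9 m²/day.
Hydraulic gradient i = (99.59 − 94.81) / 1100 = 4.78 / 1100 = 0.004345.
Q = Σ(K_i·b_i) · W · i = 234.9 × 231 × 0.004345 = 235.8 m³/day.

236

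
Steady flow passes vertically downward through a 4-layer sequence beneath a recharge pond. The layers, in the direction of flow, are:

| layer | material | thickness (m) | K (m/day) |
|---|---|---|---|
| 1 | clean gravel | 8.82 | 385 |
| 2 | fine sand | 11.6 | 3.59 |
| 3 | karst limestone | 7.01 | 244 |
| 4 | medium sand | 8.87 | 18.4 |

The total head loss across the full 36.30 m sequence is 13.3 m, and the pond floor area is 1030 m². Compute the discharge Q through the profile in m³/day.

3640

Flow is perpendicular to layering, so the layers act in series and the equivalent K is the thickness-weighted harmonic mean.
Total thickness L = 8.82 + 11.6 + 7.01 + 8.87 = 36.30 m.
Σ(b_i/K_i) = 8.82/385 + 11.6/3.59 + 7.01/244 + 8.87/18.4 = 3.765 d.
K_eq = L / Σ(b_i/K_i) = 36.30 / 3.765 = 9.642 m/day.
Q = K_eq · A · (Δh/L) = 9.642 × 1030 × (13.3/36.30) = 3639 m³/day.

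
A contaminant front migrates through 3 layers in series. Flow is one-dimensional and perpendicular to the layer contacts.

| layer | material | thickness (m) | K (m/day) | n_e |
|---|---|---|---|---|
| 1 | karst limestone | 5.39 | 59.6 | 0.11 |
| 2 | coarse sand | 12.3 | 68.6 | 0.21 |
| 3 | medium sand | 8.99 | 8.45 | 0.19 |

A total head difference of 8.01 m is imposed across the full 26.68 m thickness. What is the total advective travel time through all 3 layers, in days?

With flow normal to the layers, continuity requires the same specific discharge q through every layer.
Σ(b_i/K_i) = 5.39/59.6 + 12.3/68.6 + 8.99/8.45 = 1.334 d.
q = Δh / Σ(b_i/K_i) = 8.01 / 1.334 = 6.006 m/day.
In each layer the seepage velocity is v_i = q/n_i, so the layer transit time is t_i = b_i·n_i / q:
  layer 1 (karst limestone): t_1 = 5.39 × 0.11 / 6.006 = 0.09872 d
  layer 2 (coarse sand): t_2 = 12.3 × 0.21 / 6.006 = 0.4301 d
  layer 3 (medium sand): t_3 = 8.99 × 0.19 / 6.006 = 0.2844 d
Total t = Σ t_i = 0.8132 days.

0.813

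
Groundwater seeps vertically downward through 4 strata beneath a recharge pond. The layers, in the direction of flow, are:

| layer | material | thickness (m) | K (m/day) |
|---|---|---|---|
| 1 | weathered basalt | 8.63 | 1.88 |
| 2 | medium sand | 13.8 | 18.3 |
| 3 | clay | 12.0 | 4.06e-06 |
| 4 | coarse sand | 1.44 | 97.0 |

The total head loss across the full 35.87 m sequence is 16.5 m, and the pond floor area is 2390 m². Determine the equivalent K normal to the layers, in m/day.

1.21e-05

Flow is perpendicular to layering, so the layers act in series and the equivalent K is the thickness-weighted harmonic mean.
Total thickness L = 8.63 + 13.8 + 12.0 + 1.44 = 35.87 m.
Σ(b_i/K_i) = 8.63/1.88 + 13.8/18.3 + 12.0/4.06e-06 + 1.44/97.0 = 2.956e+06 d.
K_eq = L / Σ(b_i/K_i) = 35.87 / 2.956e+06 = 1.214e-05 m/day.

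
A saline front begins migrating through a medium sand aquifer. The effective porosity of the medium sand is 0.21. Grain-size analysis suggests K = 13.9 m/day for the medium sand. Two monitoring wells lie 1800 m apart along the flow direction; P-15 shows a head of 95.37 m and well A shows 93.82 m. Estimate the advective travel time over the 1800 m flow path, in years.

Hydraulic gradient i = (95.37 − 93.82) / 1800 = 1.55 / 1800 = 0.0008611.
Darcy flux q = K · i = 13.90 × 0.0008611 = 0.01197 m/day.
Seepage velocity v = q / n_e = 0.01197 / 0.21 = 0.05700 m/day.
Travel time t = L / v = 1800 / 0.05700 = 31580 days = 86.46 years.

86.5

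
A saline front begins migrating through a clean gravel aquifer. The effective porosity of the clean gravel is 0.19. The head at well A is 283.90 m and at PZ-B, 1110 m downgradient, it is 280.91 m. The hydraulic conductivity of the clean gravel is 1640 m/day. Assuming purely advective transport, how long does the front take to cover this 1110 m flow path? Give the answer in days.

Hydraulic gradient i = (283.90 − 280.91) / 1110 = 2.99 / 1110 = 0.002694.
Darcy flux q = K · i = 1640 × 0.002694 = 4.418 m/day.
Seepage velocity v = q / n_e = 4.418 / 0.19 = 23.25 m/day.
Travel time t = L / v = 1110 / 23.25 = 47.74 days.

47.7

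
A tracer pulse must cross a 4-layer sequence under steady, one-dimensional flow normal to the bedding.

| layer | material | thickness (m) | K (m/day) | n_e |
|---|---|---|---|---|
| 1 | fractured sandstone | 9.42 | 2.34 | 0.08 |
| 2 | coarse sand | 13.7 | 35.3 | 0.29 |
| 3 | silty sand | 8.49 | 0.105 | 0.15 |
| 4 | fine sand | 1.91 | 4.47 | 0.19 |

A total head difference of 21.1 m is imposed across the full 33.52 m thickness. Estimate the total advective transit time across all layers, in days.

25.8

With flow normal to the layers, continuity requires the same specific discharge q through every layer.
Σ(b_i/K_i) = 9.42/2.34 + 13.7/35.3 + 8.49/0.105 + 1.91/4.47 = 85.70 d.
q = Δh / Σ(b_i/K_i) = 21.1 / 85.70 = 0.2462 m/day.
In each layer the seepage velocity is v_i = q/n_i, so the layer transit time is t_i = b_i·n_i / q:
  layer 1 (fractured sandstone): t_1 = 9.42 × 0.08 / 0.2462 = 3.061 d
  layer 2 (coarse sand): t_2 = 13.7 × 0.29 / 0.2462 = 16.14 d
  layer 3 (silty sand): t_3 = 8.49 × 0.15 / 0.2462 = 5.172 d
  layer 4 (fine sand): t_4 = 1.91 × 0.19 / 0.2462 = 1.474 d
Total t = Σ t_i = 25.84 days.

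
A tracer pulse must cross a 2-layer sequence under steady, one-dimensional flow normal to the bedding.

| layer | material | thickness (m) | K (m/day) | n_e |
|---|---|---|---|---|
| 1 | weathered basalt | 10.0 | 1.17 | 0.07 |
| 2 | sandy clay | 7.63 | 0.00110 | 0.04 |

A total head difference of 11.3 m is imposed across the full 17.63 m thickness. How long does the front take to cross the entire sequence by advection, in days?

With flow normal to the layers, continuity requires the same specific discharge q through every layer.
Σ(b_i/K_i) = 10.0/1.17 + 7.63/0.00110 = 6945 d.
q = Δh / Σ(b_i/K_i) = 11.3 / 6945 = 0.001627 m/day.
In each layer the seepage velocity is v_i = q/n_i, so the layer transit time is t_i = b_i·n_i / q:
  layer 1 (weathered basalt): t_1 = 10.0 × 0.07 / 0.001627 = 430.2 d
  layer 2 (sandy clay): t_2 = 7.63 × 0.04 / 0.001627 = 187.6 d
Total t = Σ t_i = 617.8 days.

618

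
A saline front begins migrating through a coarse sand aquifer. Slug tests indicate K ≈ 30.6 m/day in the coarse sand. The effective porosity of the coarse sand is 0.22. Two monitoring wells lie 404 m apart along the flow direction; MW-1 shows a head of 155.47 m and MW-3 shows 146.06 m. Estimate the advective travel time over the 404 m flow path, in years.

Hydraulic gradient i = (155.47 − 146.06) / 404 = 9.41 / 404 = 0.02329.
Darcy flux q = K · i = 30.60 × 0.02329 = 0.7127 m/day.
Seepage velocity v = q / n_e = 0.7127 / 0.22 = 3.240 m/day.
Travel time t = L / v = 404 / 3.240 = 124.7 days = 0.3414 years.

0.341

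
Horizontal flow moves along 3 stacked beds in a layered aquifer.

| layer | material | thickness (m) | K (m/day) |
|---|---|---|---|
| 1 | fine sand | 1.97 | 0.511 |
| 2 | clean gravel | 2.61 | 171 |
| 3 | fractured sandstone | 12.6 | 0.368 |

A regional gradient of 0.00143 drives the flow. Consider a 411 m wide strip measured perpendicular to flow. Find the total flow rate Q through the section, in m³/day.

Flow is parallel to layering, so each bed carries its own Darcy discharge and the transmissivities add.
Σ(K_i·b_i) = 0.511×1.97 + 171×2.61 + 0.368×12.6 = 452.0 m²/day.
Hydraulic gradient i = 0.00143.
Q = Σ(K_i·b_i) · W · i = 452.0 × 411 × 0.001430 = 265.6 m³/day.

266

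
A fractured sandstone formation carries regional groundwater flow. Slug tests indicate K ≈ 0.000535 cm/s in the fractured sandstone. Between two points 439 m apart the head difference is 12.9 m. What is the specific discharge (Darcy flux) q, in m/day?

0.0136

Convert K: 0.000535 cm/s × 864 = 0.4622 m/day.
Hydraulic gradient i = Δh / L = 12.9 / 439 = 0.02938.
Specific discharge q = K · i = 0.4622 × 0.02938 = 0.01358 m/day.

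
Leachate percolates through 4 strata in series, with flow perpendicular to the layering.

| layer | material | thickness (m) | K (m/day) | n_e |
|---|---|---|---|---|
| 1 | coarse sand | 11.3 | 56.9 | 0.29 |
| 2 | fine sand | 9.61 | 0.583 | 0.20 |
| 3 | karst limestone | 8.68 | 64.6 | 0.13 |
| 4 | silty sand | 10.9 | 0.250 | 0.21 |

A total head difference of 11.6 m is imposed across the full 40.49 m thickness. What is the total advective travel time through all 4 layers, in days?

With flow normal to the layers, continuity requires the same specific discharge q through every layer.
Σ(b_i/K_i) = 11.3/56.9 + 9.61/0.583 + 8.68/64.6 + 10.9/0.250 = 60.42 d.
q = Δh / Σ(b_i/K_i) = 11.6 / 60.42 = 0.1920 m/day.
In each layer the seepage velocity is v_i = q/n_i, so the layer transit time is t_i = b_i·n_i / q:
  layer 1 (coarse sand): t_1 = 11.3 × 0.29 / 0.1920 = 17.07 d
  layer 2 (fine sand): t_2 = 9.61 × 0.20 / 0.1920 = 10.01 d
  layer 3 (karst limestone): t_3 = 8.68 × 0.13 / 0.1920 = 5.877 d
  layer 4 (silty sand): t_4 = 10.9 × 0.21 / 0.1920 = 11.92 d
Total t = Σ t_i = 44.88 days.

44.9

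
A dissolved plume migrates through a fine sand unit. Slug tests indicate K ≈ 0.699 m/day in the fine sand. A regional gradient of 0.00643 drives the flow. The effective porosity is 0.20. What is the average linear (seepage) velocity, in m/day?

0.0225

Hydraulic gradient i = 0.00643.
Darcy flux q = K · i = 0.6990 × 0.006430 = 0.004495 m/day.
Seepage velocity v = q / n_e = 0.004495 / 0.20 = 0.02247 m/day.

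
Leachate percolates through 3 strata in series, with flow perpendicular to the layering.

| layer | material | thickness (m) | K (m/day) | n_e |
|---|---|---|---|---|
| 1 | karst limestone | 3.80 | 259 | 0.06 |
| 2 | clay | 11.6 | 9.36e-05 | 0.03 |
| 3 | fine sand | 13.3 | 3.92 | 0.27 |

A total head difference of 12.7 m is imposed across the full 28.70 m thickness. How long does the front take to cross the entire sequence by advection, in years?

With flow normal to the layers, continuity requires the same specific discharge q through every layer.
Σ(b_i/K_i) = 3.80/259 + 11.6/9.36e-05 + 13.3/3.92 = 1.239e+05 d.
q = Δh / Σ(b_i/K_i) = 12.7 / 1.239e+05 = 0.0001025 m/day.
In each layer the seepage velocity is v_i = q/n_i, so the layer transit time is t_i = b_i·n_i / q:
  layer 1 (karst limestone): t_1 = 3.80 × 0.06 / 0.0001025 = 2225 d
  layer 2 (clay): t_2 = 11.6 × 0.03 / 0.0001025 = 3396 d
  layer 3 (fine sand): t_3 = 13.3 × 0.27 / 0.0001025 = 35043 d
Total t = Σ t_i = 40664 days = 111.3 years.

111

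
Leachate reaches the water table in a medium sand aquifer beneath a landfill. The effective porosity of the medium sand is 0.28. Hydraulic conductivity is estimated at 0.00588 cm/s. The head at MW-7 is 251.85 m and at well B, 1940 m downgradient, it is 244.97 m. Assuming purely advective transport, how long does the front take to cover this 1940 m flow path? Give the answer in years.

82.5

Convert K: 0.00588 cm/s × 864 = 5.080 m/day.
Hydraulic gradient i = (251.85 − 244.97) / 1940 = 6.88 / 1940 = 0.003546.
Darcy flux q = K · i = 5.080 × 0.003546 = 0.01802 m/day.
Seepage velocity v = q / n_e = 0.01802 / 0.28 = 0.06435 m/day.
Travel time t = L / v = 1940 / 0.06435 = 30150 days = 82.55 years.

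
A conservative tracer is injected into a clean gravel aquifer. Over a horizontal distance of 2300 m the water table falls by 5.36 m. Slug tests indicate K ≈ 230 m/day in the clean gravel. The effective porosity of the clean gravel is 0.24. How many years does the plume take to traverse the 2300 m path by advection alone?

2.82

Hydraulic gradient i = Δh / L = 5.36 / 2300 = 0.002330.
Darcy flux q = K · i = 230.0 × 0.002330 = 0.5360 m/day.
Seepage velocity v = q / n_e = 0.5360 / 0.24 = 2.233 m/day.
Travel time t = L / v = 2300 / 2.233 = 1030 days = 2.820 years.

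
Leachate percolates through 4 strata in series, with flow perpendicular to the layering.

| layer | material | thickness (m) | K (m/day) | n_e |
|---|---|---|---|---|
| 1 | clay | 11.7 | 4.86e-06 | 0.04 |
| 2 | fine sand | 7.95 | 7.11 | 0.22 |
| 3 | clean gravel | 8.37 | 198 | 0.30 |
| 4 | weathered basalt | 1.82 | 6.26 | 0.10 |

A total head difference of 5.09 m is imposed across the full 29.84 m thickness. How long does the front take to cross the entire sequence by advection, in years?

6360

With flow normal to the layers, continuity requires the same specific discharge q through every layer.
Σ(b_i/K_i) = 11.7/4.86e-06 + 7.95/7.11 + 8.37/198 + 1.82/6.26 = 2.407e+06 d.
q = Δh / Σ(b_i/K_i) = 5.09 / 2.407e+06 = 2.114e-06 m/day.
In each layer the seepage velocity is v_i = q/n_i, so the layer transit time is t_i = b_i·n_i / q:
  layer 1 (clay): t_1 = 11.7 × 0.04 / 2.114e-06 = 2.213e+05 d
  layer 2 (fine sand): t_2 = 7.95 × 0.22 / 2.114e-06 = 8.272e+05 d
  layer 3 (clean gravel): t_3 = 8.37 × 0.30 / 2.114e-06 = 1.188e+06 d
  layer 4 (weathered basalt): t_4 = 1.82 × 0.10 / 2.114e-06 = 86080 d
Total t = Σ t_i = 2.322e+06 days = 6358 years.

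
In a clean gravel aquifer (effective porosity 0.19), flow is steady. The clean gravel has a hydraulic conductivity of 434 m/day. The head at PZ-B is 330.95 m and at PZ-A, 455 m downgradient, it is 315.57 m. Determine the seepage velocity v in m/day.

Hydraulic gradient i = (330.95 − 315.57) / 455 = 15.38 / 455 = 0.03380.
Darcy flux q = K · i = 434.0 × 0.03380 = 14.67 m/day.
Seepage velocity v = q / n_e = 14.67 / 0.19 = 77.21 m/day.

77.2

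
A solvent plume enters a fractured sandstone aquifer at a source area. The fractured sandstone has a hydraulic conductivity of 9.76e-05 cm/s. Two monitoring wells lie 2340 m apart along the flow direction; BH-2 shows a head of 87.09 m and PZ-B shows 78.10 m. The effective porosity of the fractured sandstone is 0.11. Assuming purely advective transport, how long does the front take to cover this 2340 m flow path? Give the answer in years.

Convert K: 9.76e-05 cm/s × 864 = 0.08433 m/day.
Hydraulic gradient i = (87.09 − 78.10) / 2340 = 8.99 / 2340 = 0.003842.
Darcy flux q = K · i = 0.08433 × 0.003842 = 0.0003240 m/day.
Seepage velocity v = q / n_e = 0.0003240 / 0.11 = 0.002945 m/day.
Travel time t = L / v = 2340 / 0.002945 = 7.945e+05 days = 2175 years.

2180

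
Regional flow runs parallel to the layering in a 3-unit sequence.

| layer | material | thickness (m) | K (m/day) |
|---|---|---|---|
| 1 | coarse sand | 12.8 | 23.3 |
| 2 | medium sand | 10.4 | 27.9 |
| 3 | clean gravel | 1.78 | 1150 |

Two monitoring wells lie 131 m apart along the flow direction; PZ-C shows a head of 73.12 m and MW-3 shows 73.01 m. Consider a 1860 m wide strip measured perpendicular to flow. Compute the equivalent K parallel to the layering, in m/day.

106

Flow is parallel to layering, so each bed carries its own Darcy discharge and the transmissivities add.
Σ(K_i·b_i) = 23.3×12.8 + 27.9×10.4 + 1150×1.78 = 2635 m²/day.
Total thickness b = 24.98 m, so K_eq = Σ(K_i·b_i)/b = 105.5 m/day.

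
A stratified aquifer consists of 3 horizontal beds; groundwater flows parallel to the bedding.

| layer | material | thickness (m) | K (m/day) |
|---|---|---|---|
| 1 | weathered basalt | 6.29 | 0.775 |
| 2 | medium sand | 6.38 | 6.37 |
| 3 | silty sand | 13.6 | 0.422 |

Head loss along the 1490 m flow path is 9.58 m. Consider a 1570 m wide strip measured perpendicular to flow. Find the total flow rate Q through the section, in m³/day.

517

Flow is parallel to layering, so each bed carries its own Darcy discharge and the transmissivities add.
Σ(K_i·b_i) = 0.775×6.29 + 6.37×6.38 + 0.422×13.6 = 51.25 m²/day.
Hydraulic gradient i = Δh / L = 9.58 / 1490 = 0.006430.
Q = Σ(K_i·b_i) · W · i = 51.25 × 1570 × 0.006430 = 517.4 m³/day.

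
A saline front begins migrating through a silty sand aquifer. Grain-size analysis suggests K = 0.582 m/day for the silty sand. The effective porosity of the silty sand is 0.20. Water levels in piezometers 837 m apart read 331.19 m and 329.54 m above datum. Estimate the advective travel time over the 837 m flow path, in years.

399

Hydraulic gradient i = (331.19 − 329.54) / 837 = 1.65 / 837 = 0.001971.
Darcy flux q = K · i = 0.5820 × 0.001971 = 0.001147 m/day.
Seepage velocity v = q / n_e = 0.001147 / 0.20 = 0.005737 m/day.
Travel time t = L / v = 837 / 0.005737 = 1.459e+05 days = 399.5 years.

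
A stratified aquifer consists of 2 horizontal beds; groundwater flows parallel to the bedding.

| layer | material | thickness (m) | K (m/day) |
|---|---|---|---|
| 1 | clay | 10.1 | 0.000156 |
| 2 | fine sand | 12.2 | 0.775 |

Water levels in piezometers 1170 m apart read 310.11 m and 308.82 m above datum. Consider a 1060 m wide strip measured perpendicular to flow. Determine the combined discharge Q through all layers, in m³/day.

Flow is parallel to layering, so each bed carries its own Darcy discharge and the transmissivities add.
Σ(K_i·b_i) = 0.000156×10.1 + 0.775×12.2 = 9.457 m²/day.
Hydraulic gradient i = (310.11 − 308.82) / 1170 = 1.29 / 1170 = 0.001103.
Q = Σ(K_i·b_i) · W · i = 9.457 × 1060 × 0.001103 = 11.05 m³/day.

11.1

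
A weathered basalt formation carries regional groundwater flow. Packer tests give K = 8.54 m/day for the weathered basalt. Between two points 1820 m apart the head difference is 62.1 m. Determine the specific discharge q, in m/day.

Hydraulic gradient i = Δh / L = 62.1 / 1820 = 0.03412.
Specific discharge q = K · i = 8.540 × 0.03412 = 0.2914 m/day.

0.291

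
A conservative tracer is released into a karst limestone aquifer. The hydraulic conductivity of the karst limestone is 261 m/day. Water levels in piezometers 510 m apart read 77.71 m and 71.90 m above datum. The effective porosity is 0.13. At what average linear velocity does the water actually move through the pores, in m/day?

Hydraulic gradient i = (77.71 − 71.90) / 510 = 5.81 / 510 = 0.01139.
Darcy flux q = K · i = 261.0 × 0.01139 = 2.973 m/day.
Seepage velocity v = q / n_e = 2.973 / 0.13 = 22.87 m/day.

22.9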